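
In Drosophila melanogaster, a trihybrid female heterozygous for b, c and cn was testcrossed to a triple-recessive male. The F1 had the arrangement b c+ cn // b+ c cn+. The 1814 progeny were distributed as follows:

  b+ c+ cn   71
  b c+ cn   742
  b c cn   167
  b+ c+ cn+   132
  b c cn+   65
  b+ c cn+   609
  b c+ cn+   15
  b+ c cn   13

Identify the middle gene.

cn

The two rarest classes, b c+ cn+ and b+ c cn, are the double crossovers. Comparing them with the parentals, only the cn allele has switched, so cn is the middle locus and the order is c – cn – b.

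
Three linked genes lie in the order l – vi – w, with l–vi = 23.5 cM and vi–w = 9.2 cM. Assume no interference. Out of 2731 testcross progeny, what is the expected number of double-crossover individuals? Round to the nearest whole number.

Map distances give recombination frequencies of 0.235 and 0.092 for the two intervals.
With no interference, expected double-crossover frequency = 0.235 × 0.092 = 0.02162.
Expected number = 0.02162 × 2731 = 59.04 ≈ 59.

59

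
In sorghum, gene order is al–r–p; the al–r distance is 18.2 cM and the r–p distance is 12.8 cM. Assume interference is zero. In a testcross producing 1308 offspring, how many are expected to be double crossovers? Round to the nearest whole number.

Map distances give recombination frequencies of 0.182 and 0.128 for the two intervals.
With no interference, expected double-crossover frequency = 0.182 × 0.128 = 0.02330.
Expected number = 0.02330 × 1308 = 30.47 ≈ 30.

30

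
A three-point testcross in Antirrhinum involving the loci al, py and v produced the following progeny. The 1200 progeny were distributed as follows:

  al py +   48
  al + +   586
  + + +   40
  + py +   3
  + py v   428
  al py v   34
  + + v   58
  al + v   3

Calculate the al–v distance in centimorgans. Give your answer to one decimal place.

The two most frequent reciprocal classes, al + + and + py v, are the parental types, so the F1 was al + + / + py v.
The two rarest classes, al + v and + py +, are the double crossovers. Comparing them with the parentals, only the v allele has switched, so v is the middle locus and the order is py – v – al.
Crossovers in the v–al interval produce the single-crossover classes + + + and al py v (40 + 34 = 74) plus the double crossovers (6).
RF(v–al) = (74 + 6) / 1200 = 80/1200 = 0.0667 → 6.7 centimorgans.

6.7 centimorgans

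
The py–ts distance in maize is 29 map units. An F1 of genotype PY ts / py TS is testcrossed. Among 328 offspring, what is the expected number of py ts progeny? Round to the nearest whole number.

48

A map distance of 29 map units corresponds to a recombination frequency of 0.290.
The F1 is PY ts / py TS, so py ts is a recombinant gamete class with expected frequency r/2 = 0.290/2 = 0.1450.
Expected number = 0.1450 × 328 = 47.56 ≈ 48.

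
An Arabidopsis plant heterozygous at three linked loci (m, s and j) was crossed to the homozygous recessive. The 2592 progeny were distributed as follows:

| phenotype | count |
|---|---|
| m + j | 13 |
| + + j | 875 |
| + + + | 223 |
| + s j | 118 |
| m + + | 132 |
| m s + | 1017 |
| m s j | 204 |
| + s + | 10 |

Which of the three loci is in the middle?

m

The two most frequent reciprocal classes, m s + and + + j, are the parental types, so the F1 was m s + / + + j.
The two rarest classes, + s + and m + j, are the double crossovers. Comparing them with the parentals, only the m allele has switched, so m is the middle locus and the order is j – m – s.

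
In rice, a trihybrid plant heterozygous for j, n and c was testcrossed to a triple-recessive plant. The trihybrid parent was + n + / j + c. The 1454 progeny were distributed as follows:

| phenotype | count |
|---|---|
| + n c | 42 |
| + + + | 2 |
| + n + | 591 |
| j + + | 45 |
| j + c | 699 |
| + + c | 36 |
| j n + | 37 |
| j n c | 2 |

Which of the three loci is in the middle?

n

The two rarest classes, + + + and j n c, are the double crossovers. Comparing them with the parentals, only the n allele has switched, so n is the middle locus and the order is c – n – j.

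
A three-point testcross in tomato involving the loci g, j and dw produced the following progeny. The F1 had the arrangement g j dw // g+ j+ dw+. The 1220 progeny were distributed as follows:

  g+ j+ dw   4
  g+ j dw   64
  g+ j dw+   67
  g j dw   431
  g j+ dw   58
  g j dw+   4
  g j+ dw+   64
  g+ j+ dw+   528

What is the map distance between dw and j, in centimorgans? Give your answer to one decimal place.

The two rarest classes, g j dw+ and g+ j+ dw, are the double crossovers. Comparing them with the parentals, only the dw allele has switched, so dw is the middle locus and the order is j – dw – g.
Crossovers in the j–dw interval produce the single-crossover classes g j+ dw and g+ j dw+ (58 + 67 = 125) plus the double crossovers (8).
RF(j–dw) = (125 + 8) / 1220 = 133/1220 = 0.1090 → 10.9 centimorgans.

10.9 centimorgans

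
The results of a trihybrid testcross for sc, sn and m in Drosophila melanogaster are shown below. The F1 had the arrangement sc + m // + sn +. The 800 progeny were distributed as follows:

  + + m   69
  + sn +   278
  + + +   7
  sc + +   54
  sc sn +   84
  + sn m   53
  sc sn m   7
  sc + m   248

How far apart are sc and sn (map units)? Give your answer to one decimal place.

20.9 map units

The two rarest classes, sc sn m and + + +, are the double crossovers. Comparing them with the parentals, only the sn allele has switched, so sn is the middle locus and the order is m – sn – sc.
Crossovers in the sn–sc interval produce the single-crossover classes + + m and sc sn + (69 + 84 = 153) plus the double crossovers (14).
RF(sn–sc) = (153 + 14) / 800 = 167/800 = 0.2087 → 20.9 map units.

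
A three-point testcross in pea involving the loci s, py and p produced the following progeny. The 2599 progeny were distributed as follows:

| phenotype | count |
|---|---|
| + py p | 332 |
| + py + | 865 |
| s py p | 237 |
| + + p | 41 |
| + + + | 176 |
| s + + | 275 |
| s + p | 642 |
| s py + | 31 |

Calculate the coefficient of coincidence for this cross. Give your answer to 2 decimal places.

The two most frequent reciprocal classes, s + p and + py +, are the parental types, so the F1 was s + p / + py +.
The two rarest classes, + + p and s py +, are the double crossovers. Comparing them with the parentals, only the s allele has switched, so s is the middle locus and the order is py – s – p.
py–s: (413 + 72)/2599 = 0.1866; s–p: (607 + 72)/2599 = 0.2613.
Expected DCO frequency = 0.1866 × 0.2613 ≈ 0.04876; observed = 72/2599 ≈ 0.02770.
Coefficient of coincidence = 0.02770/0.04876 ≈ 0.57.

0.57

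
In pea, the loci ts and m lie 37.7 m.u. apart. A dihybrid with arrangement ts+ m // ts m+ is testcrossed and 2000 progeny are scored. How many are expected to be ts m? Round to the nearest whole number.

377

A map distance of 37.7 m.u. corresponds to a recombination frequency of 0.377.
The F1 is ts+ m / ts m+, so ts m is a recombinant gamete class with expected frequency r/2 = 0.377/2 = 0.1885.
Expected number = 0.1885 × 2000 = 377.00 ≈ 377.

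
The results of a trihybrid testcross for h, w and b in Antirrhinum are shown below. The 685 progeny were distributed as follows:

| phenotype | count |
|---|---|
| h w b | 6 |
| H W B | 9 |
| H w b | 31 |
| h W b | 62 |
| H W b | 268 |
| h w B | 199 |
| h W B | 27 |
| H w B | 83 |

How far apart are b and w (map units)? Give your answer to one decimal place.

10.7 map units

The two most frequent reciprocal classes, H W b and h w B, are the parental types, so the F1 was H W b / h w B.
The two rarest classes, H W B and h w b, are the double crossovers. Comparing them with the parentals, only the b allele has switched, so b is the middle locus and the order is h – b – w.
Crossovers in the b–w interval produce the single-crossover classes H w b and h W B (31 + 27 = 58) plus the double crossovers (15).
RF(b–w) = (58 + 15) / 685 = 73/685 = 0.1066 → 10.7 map units.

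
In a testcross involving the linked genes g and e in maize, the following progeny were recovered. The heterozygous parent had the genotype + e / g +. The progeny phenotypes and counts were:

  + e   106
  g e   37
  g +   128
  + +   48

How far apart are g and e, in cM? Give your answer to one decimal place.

26.6 cM

The recombinant classes are + + and g e: 48 + 37 = 85.
Recombination frequency = 85/319 = 0.2665 ≈ 26.6%, i.e. 26.6 cM.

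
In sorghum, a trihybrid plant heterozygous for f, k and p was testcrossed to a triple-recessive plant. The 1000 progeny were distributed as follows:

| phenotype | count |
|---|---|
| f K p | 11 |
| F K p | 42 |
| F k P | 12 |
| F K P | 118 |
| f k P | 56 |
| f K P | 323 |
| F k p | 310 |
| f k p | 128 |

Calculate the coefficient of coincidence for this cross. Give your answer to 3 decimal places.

The two most frequent reciprocal classes, F k p and f K P, are the parental types, so the F1 was F k p / f K P.
The two rarest classes, F k P and f K p, are the double crossovers. Comparing them with the parentals, only the p allele has switched, so p is the middle locus and the order is f – p – k.
f–p: (246 + 23)/1000 = 0.2690; p–k: (98 + 23)/1000 = 0.1210.
Expected DCO frequency = 0.2690 × 0.1210 ≈ 0.03255; observed = 23/1000 ≈ 0.02300.
Coefficient of coincidence = 0.02300/0.03255 ≈ 0.707.

0.707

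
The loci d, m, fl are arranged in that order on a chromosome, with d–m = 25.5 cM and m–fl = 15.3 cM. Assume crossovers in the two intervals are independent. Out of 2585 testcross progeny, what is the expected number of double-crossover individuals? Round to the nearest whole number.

Map distances give recombination frequencies of 0.255 and 0.153 for the two intervals.
With no interference, expected double-crossover frequency = 0.255 × 0.153 = 0.03902.
Expected number = 0.03902 × 2585 = 100.85 ≈ 101.

101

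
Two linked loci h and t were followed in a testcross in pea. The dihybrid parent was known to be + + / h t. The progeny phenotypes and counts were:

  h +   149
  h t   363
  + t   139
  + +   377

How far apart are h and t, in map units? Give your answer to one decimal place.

The recombinant classes are + t and h +: 139 + 149 = 288.
Recombination frequency = 288/1028 = 0.2802 ≈ 28.0%, i.e. 28.0 map units.

28.0 map units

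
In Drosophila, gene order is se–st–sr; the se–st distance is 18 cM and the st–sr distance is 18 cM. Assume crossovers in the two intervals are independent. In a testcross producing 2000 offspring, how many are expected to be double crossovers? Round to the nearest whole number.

65

Map distances give recombination frequencies of 0.180 and 0.180 for the two intervals.
With no interference, expected double-crossover frequency = 0.180 × 0.180 = 0.03240.
Expected number = 0.03240 × 2000 = 64.80 ≈ 65.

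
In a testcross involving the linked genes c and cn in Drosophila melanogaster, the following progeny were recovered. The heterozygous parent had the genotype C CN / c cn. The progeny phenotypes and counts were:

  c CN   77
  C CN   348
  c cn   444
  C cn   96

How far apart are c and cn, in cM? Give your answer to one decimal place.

The recombinant classes are C cn and c CN: 96 + 77 = 173.
Recombination frequency = 173/965 = 0.1793 ≈ 17.9%, i.e. 17.9 cM.

17.9 cM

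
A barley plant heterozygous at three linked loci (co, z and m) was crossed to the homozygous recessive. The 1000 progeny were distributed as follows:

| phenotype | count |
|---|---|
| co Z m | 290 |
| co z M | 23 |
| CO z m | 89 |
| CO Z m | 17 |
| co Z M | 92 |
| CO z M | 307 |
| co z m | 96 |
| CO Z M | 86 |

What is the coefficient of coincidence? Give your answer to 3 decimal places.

The two most frequent reciprocal classes, co Z m and CO z M, are the parental types, so the F1 was co Z m / CO z M.
The two rarest classes, CO Z m and co z M, are the double crossovers. Comparing them with the parentals, only the co allele has switched, so co is the middle locus and the order is z – co – m.
z–co: (182 + 40)/1000 = 0.2220; co–m: (181 + 40)/1000 = 0.2210.
Expected DCO frequency = 0.2220 × 0.2210 ≈ 0.04906; observed = 40/1000 ≈ 0.04000.
Coefficient of coincidence = 0.04000/0.04906 ≈ 0.815.

0.815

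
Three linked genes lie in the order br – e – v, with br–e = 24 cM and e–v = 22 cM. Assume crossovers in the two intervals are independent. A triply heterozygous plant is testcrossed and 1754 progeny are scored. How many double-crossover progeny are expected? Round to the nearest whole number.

93

Map distances give recombination frequencies of 0.240 and 0.220 for the two intervals.
With no interference, expected double-crossover frequency = 0.240 × 0.220 = 0.05280.
Expected number = 0.05280 × 1754 = 92.61 ≈ 93.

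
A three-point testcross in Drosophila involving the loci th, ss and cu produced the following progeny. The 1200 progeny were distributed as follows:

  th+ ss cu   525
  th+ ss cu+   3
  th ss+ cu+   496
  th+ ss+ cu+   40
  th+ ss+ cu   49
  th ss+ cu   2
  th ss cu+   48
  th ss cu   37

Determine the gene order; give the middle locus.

The two most frequent reciprocal classes, th+ ss cu and th ss+ cu+, are the parental types, so the F1 was th+ ss cu / th ss+ cu+.
The two rarest classes, th+ ss cu+ and th ss+ cu, are the double crossovers. Comparing them with the parentals, only the cu allele has switched, so cu is the middle locus and the order is th – cu – ss.

cu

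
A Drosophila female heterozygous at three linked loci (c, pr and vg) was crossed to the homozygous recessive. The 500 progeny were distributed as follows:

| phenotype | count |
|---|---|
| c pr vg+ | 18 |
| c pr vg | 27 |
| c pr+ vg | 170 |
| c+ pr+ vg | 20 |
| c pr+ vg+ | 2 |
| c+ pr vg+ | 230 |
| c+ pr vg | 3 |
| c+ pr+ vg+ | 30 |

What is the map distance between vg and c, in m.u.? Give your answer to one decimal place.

The two most frequent reciprocal classes, c+ pr vg+ and c pr+ vg, are the parental types, so the F1 was c+ pr vg+ / c pr+ vg.
The two rarest classes, c+ pr vg and c pr+ vg+, are the double crossovers. Comparing them with the parentals, only the vg allele has switched, so vg is the middle locus and the order is c – vg – pr.
Crossovers in the c–vg interval produce the single-crossover classes c pr vg+ and c+ pr+ vg (18 + 20 = 38) plus the double crossovers (5).
RF(c–vg) = (38 + 5) / 500 = 43/500 = 0.0860 → 8.6 m.u.

8.6 m.u.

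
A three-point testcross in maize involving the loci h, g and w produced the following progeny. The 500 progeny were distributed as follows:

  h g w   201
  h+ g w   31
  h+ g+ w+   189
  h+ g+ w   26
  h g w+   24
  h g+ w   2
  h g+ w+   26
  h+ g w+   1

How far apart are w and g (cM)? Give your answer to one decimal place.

10.6 cM

The two most frequent reciprocal classes, h+ g+ w+ and h g w, are the parental types, so the F1 was h+ g+ w+ / h g w.
The two rarest classes, h+ g w+ and h g+ w, are the double crossovers. Comparing them with the parentals, only the g allele has switched, so g is the middle locus and the order is w – g – h.
Crossovers in the w–g interval produce the single-crossover classes h+ g+ w and h g w+ (26 + 24 = 50) plus the double crossovers (3).
RF(w–g) = (50 + 3) / 500 = 53/500 = 0.1060 → 10.6 cM.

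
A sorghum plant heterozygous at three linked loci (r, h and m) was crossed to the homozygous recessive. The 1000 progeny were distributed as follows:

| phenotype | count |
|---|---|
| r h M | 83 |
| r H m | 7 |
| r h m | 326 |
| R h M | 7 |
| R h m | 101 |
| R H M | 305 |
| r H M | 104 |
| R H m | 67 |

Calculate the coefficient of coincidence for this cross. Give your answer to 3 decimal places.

0.390

The two most frequent reciprocal classes, r h m and R H M, are the parental types, so the F1 was r h m / R H M.
The two rarest classes, r H m and R h M, are the double crossovers. Comparing them with the parentals, only the h allele has switched, so h is the middle locus and the order is m – h – r.
m–h: (150 + 14)/1000 = 0.1640; h–r: (205 + 14)/1000 = 0.2190.
Expected DCO frequency = 0.1640 × 0.2190 ≈ 0.03592; observed = 14/1000 ≈ 0.01400.
Coefficient of coincidence = 0.01400/0.03592 ≈ 0.390.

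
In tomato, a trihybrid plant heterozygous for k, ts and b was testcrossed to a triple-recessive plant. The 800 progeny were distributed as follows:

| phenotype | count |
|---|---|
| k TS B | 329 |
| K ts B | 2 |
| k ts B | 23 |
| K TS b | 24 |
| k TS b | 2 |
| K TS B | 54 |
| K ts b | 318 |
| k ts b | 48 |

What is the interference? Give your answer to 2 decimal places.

The two most frequent reciprocal classes, k TS B and K ts b, are the parental types, so the F1 was k TS B / K ts b.
The two rarest classes, k TS b and K ts B, are the double crossovers. Comparing them with the parentals, only the b allele has switched, so b is the middle locus and the order is ts – b – k.
ts–b: (47 + 4)/800 = 0.0638; b–k: (102 + 4)/800 = 0.1325.
Expected DCO frequency = 0.0638 × 0.1325 ≈ 0.00845; observed = 4/800 ≈ 0.00500.
Coefficient of coincidence = 0.00500/0.00845 ≈ 0.59; interference = 1 − 0.59 = 0.41.

0.41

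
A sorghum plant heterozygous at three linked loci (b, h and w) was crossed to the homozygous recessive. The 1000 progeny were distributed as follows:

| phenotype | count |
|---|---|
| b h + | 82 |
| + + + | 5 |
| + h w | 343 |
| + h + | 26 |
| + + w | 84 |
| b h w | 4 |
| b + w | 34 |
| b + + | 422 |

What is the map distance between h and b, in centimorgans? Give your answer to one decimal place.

17.5 centimorgans

The two most frequent reciprocal classes, b + + and + h w, are the parental types, so the F1 was b + + / + h w.
The two rarest classes, + + + and b h w, are the double crossovers. Comparing them with the parentals, only the b allele has switched, so b is the middle locus and the order is h – b – w.
Crossovers in the h–b interval produce the single-crossover classes b h + and + + w (82 + 84 = 166) plus the double crossovers (9).
RF(h–b) = (166 + 9) / 1000 = 175/1000 = 0.1750 → 17.5 centimorgans.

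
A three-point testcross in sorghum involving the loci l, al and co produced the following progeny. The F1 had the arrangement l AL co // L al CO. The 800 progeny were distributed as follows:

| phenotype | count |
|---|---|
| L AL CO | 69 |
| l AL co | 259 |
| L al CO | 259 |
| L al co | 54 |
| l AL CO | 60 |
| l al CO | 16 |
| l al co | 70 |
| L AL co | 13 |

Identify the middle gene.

l

The two rarest classes, L AL co and l al CO, are the double crossovers. Comparing them with the parentals, only the l allele has switched, so l is the middle locus and the order is al – l – co.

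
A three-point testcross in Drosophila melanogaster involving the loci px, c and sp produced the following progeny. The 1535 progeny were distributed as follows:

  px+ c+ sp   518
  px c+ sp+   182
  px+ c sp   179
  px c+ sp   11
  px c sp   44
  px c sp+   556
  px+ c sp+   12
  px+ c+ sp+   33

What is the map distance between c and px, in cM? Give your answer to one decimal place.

The two most frequent reciprocal classes, px+ c+ sp and px c sp+, are the parental types, so the F1 was px+ c+ sp / px c sp+.
The two rarest classes, px c+ sp and px+ c sp+, are the double crossovers. Comparing them with the parentals, only the px allele has switched, so px is the middle locus and the order is sp – px – c.
Crossovers in the px–c interval produce the single-crossover classes px+ c sp and px c+ sp+ (179 + 182 = 361) plus the double crossovers (23).
RF(px–c) = (361 + 23) / 1535 = 384/1535 = 0.2502 → 25.0 cM.

25.0 cM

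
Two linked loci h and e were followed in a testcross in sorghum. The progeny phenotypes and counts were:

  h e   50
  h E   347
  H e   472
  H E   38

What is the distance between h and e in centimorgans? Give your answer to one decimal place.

The two most frequent classes, H e (472) and h E (347), are the parental types, so the F1 was H e / h E.
The recombinant classes are H E and h e: 38 + 50 = 88.
Recombination frequency = 88/907 = 0.0970 ≈ 9.7%, i.e. 9.7 centimorgans.

9.7 centimorgans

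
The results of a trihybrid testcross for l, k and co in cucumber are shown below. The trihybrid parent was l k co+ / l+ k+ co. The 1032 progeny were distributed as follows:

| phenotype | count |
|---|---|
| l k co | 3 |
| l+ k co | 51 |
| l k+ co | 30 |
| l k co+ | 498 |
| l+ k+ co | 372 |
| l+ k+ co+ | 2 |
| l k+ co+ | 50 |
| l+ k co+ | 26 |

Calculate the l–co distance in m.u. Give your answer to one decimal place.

The two rarest classes, l k co and l+ k+ co+, are the double crossovers. Comparing them with the parentals, only the co allele has switched, so co is the middle locus and the order is l – co – k.
Crossovers in the l–co interval produce the single-crossover classes l+ k co+ and l k+ co (26 + 30 = 56) plus the double crossovers (5).
RF(l–co) = (56 + 5) / 1032 = 61/1032 = 0.0591 → 5.9 m.u.

5.9 m.u.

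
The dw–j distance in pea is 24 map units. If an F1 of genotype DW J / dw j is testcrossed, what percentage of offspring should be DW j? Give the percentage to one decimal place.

12.0%

A map distance of 24 map units corresponds to a recombination frequency of 0.240.
The F1 is DW J / dw j, so DW j is a recombinant gamete class with expected frequency r/2 = 0.240/2 = 0.1200.
That is 0.1200 = 12.0% of the progeny.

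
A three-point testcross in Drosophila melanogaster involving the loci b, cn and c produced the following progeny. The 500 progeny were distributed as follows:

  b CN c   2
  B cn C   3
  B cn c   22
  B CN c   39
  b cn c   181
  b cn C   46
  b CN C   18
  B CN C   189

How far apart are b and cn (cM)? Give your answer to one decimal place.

The two most frequent reciprocal classes, b cn c and B CN C, are the parental types, so the F1 was b cn c / B CN C.
The two rarest classes, b CN c and B cn C, are the double crossovers. Comparing them with the parentals, only the cn allele has switched, so cn is the middle locus and the order is c – cn – b.
Crossovers in the cn–b interval produce the single-crossover classes B cn c and b CN C (22 + 18 = 40) plus the double crossovers (5).
RF(cn–b) = (40 + 5) / 500 = 45/500 = 0.0900 → 9.0 cM.

9.0 cM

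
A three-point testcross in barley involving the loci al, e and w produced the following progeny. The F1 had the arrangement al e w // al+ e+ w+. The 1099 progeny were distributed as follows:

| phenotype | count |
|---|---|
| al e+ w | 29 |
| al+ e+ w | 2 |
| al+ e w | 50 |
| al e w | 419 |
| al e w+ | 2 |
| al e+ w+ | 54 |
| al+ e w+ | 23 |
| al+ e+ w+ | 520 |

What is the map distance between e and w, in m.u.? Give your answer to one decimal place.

The two rarest classes, al e w+ and al+ e+ w, are the double crossovers. Comparing them with the parentals, only the w allele has switched, so w is the middle locus and the order is al – w – e.
Crossovers in the w–e interval produce the single-crossover classes al e+ w and al+ e w+ (29 + 23 = 52) plus the double crossovers (4).
RF(w–e) = (52 + 4) / 1099 = 56/1099 = 0.0510 → 5.1 m.u.

5.1 m.u.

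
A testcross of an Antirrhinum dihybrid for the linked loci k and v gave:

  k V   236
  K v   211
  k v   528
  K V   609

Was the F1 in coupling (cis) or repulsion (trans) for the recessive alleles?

The two most frequent classes are K V (609) and k v (528); these are the parental (non-recombinant) types.
So the F1 carried K V on one chromosome and k v on the other — the recessive alleles are on the same chromosome (cis / coupling).

cis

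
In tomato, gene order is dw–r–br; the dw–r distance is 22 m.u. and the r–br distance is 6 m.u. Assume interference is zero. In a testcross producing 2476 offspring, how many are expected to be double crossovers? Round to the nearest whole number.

33

Map distances give recombination frequencies of 0.220 and 0.060 for the two intervals.
With no interference, expected double-crossover frequency = 0.220 × 0.060 = 0.01320.
Expected number = 0.01320 × 2476 = 32.68 ≈ 33.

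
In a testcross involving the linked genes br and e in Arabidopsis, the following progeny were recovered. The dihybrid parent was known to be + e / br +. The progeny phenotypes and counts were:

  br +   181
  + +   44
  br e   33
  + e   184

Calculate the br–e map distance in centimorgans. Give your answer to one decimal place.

17.4 centimorgans

The recombinant classes are + + and br e: 44 + 33 = 77.
Recombination frequency = 77/442 = 0.1742 ≈ 17.4%, i.e. 17.4 centimorgans.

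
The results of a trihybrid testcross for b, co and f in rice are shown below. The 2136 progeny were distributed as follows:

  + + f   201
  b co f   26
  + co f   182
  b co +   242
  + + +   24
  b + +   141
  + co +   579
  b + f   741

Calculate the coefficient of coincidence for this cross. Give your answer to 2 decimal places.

0.58

The two most frequent reciprocal classes, + co + and b + f, are the parental types, so the F1 was + co + / b + f.
The two rarest classes, + + + and b co f, are the double crossovers. Comparing them with the parentals, only the co allele has switched, so co is the middle locus and the order is b – co – f.
b–co: (443 + 50)/2136 = 0.2308; co–f: (323 + 50)/2136 = 0.1746.
Expected DCO frequency = 0.2308 × 0.1746 ≈ 0.04030; observed = 50/2136 ≈ 0.02341.
Coefficient of coincidence = 0.02341/0.04030 ≈ 0.58.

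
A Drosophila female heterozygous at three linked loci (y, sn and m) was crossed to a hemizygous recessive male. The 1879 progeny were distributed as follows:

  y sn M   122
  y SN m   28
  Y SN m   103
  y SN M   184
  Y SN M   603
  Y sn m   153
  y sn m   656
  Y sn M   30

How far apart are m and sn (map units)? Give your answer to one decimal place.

The two most frequent reciprocal classes, Y SN M and y sn m, are the parental types, so the F1 was Y SN M / y sn m.
The two rarest classes, Y sn M and y SN m, are the double crossovers. Comparing them with the parentals, only the sn allele has switched, so sn is the middle locus and the order is y – sn – m.
Crossovers in the sn–m interval produce the single-crossover classes Y SN m and y sn M (103 + 122 = 225) plus the double crossovers (58).
RF(sn–m) = (225 + 58) / 1879 = 283/1879 = 0.1506 → 15.1 map units.

15.1 map units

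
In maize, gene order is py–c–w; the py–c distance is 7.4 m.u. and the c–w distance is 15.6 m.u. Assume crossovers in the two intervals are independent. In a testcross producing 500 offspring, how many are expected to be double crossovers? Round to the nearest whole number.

6

Map distances give recombination frequencies of 0.074 and 0.156 for the two intervals.
With no interference, expected double-crossover frequency = 0.074 × 0.156 = 0.01154.
Expected number = 0.01154 × 500 = 5.77 ≈ 6.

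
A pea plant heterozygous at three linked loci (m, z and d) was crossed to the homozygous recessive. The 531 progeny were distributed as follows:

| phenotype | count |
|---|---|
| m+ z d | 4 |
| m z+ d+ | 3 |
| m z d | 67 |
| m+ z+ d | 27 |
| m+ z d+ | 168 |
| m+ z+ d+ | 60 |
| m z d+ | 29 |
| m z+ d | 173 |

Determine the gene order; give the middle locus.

The two most frequent reciprocal classes, m+ z d+ and m z+ d, are the parental types, so the F1 was m+ z d+ / m z+ d.
The two rarest classes, m+ z d and m z+ d+, are the double crossovers. Comparing them with the parentals, only the d allele has switched, so d is the middle locus and the order is z – d – m.

d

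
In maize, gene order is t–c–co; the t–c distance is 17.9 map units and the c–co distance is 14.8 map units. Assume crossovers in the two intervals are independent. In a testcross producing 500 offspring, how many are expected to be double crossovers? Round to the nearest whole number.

Map distances give recombination frequencies of 0.179 and 0.148 for the two intervals.
With no interference, expected double-crossover frequency = 0.179 × 0.148 = 0.02649.
Expected number = 0.02649 × 500 = 13.25 ≈ 13.

13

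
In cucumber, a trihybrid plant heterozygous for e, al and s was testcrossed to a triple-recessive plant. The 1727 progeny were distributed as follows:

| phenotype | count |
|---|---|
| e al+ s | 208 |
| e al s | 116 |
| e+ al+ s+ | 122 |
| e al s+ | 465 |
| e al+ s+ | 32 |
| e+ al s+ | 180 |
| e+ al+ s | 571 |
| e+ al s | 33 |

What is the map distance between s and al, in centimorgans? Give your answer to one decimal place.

The two most frequent reciprocal classes, e+ al+ s and e al s+, are the parental types, so the F1 was e+ al+ s / e al s+.
The two rarest classes, e+ al s and e al+ s+, are the double crossovers. Comparing them with the parentals, only the al allele has switched, so al is the middle locus and the order is s – al – e.
Crossovers in the s–al interval produce the single-crossover classes e+ al+ s+ and e al s (122 + 116 = 238) plus the double crossovers (65).
RF(s–al) = (238 + 65) / 1727 = 303/1727 = 0.1754 → 17.5 centimorgans.

17.5 centimorgans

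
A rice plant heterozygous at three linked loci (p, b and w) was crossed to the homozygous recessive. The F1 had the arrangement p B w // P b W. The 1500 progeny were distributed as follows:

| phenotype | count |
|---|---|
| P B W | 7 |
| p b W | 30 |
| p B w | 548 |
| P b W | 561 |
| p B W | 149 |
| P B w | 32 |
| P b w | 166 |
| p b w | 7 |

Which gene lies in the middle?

b

The two rarest classes, p b w and P B W, are the double crossovers. Comparing them with the parentals, only the b allele has switched, so b is the middle locus and the order is w – b – p.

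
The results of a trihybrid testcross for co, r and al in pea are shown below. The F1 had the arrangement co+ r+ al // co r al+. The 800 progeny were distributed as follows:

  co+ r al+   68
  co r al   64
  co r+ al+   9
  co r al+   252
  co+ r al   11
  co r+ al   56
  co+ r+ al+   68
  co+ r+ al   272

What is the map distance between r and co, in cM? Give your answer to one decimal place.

18.0 cM

The two rarest classes, co+ r al and co r+ al+, are the double crossovers. Comparing them with the parentals, only the r allele has switched, so r is the middle locus and the order is al – r – co.
Crossovers in the r–co interval produce the single-crossover classes co r+ al and co+ r al+ (56 + 68 = 124) plus the double crossovers (20).
RF(r–co) = (124 + 20) / 800 = 144/800 = 0.1800 → 18.0 cM.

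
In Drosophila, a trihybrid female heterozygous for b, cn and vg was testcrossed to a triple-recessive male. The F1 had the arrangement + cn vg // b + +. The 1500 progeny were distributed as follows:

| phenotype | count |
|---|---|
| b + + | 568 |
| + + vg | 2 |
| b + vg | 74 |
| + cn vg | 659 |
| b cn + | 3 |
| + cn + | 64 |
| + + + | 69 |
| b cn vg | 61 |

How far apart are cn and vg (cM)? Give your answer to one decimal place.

The two rarest classes, + + vg and b cn +, are the double crossovers. Comparing them with the parentals, only the cn allele has switched, so cn is the middle locus and the order is vg – cn – b.
Crossovers in the vg–cn interval produce the single-crossover classes + cn + and b + vg (64 + 74 = 138) plus the double crossovers (5).
RF(vg–cn) = (138 + 5) / 1500 = 143/1500 = 0.0953 → 9.5 cM.

9.5 cM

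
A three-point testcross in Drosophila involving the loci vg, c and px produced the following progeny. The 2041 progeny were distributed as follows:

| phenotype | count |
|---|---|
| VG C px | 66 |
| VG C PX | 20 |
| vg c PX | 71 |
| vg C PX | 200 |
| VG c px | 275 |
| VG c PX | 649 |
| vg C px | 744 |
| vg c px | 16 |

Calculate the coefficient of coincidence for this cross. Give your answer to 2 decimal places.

The two most frequent reciprocal classes, vg C px and VG c PX, are the parental types, so the F1 was vg C px / VG c PX.
The two rarest classes, vg c px and VG C PX, are the double crossovers. Comparing them with the parentals, only the c allele has switched, so c is the middle locus and the order is px – c – vg.
px–c: (475 + 36)/2041 = 0.2504; c–vg: (137 + 36)/2041 = 0.0848.
Expected DCO frequency = 0.2504 × 0.0848 ≈ 0.02123; observed = 36/2041 ≈ 0.01764.
Coefficient of coincidence = 0.01764/0.02123 ≈ 0.83.

0.83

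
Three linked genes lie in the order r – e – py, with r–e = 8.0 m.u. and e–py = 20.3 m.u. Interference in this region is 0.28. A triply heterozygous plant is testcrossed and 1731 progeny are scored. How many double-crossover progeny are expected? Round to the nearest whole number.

Map distances give recombination frequencies of 0.080 and 0.203 for the two intervals.
With interference 0.28 (so coincidence = 0.72), expected double-crossover frequency = 0.080 × 0.203 × 0.72 = 0.01169.
Expected number = 0.01169 × 1731 = 20.24 ≈ 20.

20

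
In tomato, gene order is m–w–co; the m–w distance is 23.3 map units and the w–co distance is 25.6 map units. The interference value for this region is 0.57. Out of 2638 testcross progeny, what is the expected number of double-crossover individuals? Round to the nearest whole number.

68

Map distances give recombination frequencies of 0.233 and 0.256 for the two intervals.
With interference 0.57 (so coincidence = 0.43), expected double-crossover frequency = 0.233 × 0.256 × 0.43 = 0.02565.
Expected number = 0.02565 × 2638 = 67.66 ≈ 68.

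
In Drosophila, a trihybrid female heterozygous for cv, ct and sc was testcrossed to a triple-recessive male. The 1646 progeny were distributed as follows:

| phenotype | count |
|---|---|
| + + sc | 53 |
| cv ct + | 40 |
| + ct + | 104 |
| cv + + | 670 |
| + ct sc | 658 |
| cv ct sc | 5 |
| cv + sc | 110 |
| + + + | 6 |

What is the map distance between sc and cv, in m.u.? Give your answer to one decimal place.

The two most frequent reciprocal classes, + ct sc and cv + +, are the parental types, so the F1 was + ct sc / cv + +.
The two rarest classes, cv ct sc and + + +, are the double crossovers. Comparing them with the parentals, only the cv allele has switched, so cv is the middle locus and the order is ct – cv – sc.
Crossovers in the cv–sc interval produce the single-crossover classes + ct + and cv + sc (104 + 110 = 214) plus the double crossovers (11).
RF(cv–sc) = (214 + 11) / 1646 = 225/1646 = 0.1367 → 13.7 m.u.

13.7 m.u.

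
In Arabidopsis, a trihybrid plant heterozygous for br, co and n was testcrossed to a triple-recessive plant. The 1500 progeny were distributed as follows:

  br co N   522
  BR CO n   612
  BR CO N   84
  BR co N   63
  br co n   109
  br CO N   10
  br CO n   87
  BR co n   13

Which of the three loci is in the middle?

The two most frequent reciprocal classes, BR CO n and br co N, are the parental types, so the F1 was BR CO n / br co N.
The two rarest classes, BR co n and br CO N, are the double crossovers. Comparing them with the parentals, only the co allele has switched, so co is the middle locus and the order is br – co – n.

co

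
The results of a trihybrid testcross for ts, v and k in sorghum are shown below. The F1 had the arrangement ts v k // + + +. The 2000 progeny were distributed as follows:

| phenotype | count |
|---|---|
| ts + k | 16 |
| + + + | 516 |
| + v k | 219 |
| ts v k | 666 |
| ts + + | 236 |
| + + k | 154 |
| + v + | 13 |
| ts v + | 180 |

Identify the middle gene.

The two rarest classes, ts + k and + v +, are the double crossovers. Comparing them with the parentals, only the v allele has switched, so v is the middle locus and the order is ts – v – k.

v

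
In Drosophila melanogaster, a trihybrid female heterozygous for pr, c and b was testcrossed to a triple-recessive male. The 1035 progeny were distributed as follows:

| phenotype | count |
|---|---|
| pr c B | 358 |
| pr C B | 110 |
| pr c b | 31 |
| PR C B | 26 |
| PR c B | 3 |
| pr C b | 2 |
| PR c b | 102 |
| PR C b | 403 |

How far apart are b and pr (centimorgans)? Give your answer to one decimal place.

The two most frequent reciprocal classes, pr c B and PR C b, are the parental types, so the F1 was pr c B / PR C b.
The two rarest classes, PR c B and pr C b, are the double crossovers. Comparing them with the parentals, only the pr allele has switched, so pr is the middle locus and the order is c – pr – b.
Crossovers in the pr–b interval produce the single-crossover classes pr c b and PR C B (31 + 26 = 57) plus the double crossovers (5).
RF(pr–b) = (57 + 5) / 1035 = 62/1035 = 0.0599 → 6.0 centimorgans.

6.0 centimorgans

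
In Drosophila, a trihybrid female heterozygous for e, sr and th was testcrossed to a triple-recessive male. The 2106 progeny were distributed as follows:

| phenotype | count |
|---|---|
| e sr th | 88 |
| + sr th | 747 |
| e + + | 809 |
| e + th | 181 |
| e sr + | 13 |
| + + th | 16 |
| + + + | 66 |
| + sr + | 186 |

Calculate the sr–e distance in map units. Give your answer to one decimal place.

8.7 map units

The two most frequent reciprocal classes, e + + and + sr th, are the parental types, so the F1 was e + + / + sr th.
The two rarest classes, e sr + and + + th, are the double crossovers. Comparing them with the parentals, only the sr allele has switched, so sr is the middle locus and the order is e – sr – th.
Crossovers in the e–sr interval produce the single-crossover classes + + + and e sr th (66 + 88 = 154) plus the double crossovers (29).
RF(e–sr) = (154 + 29) / 2106 = 183/2106 = 0.0869 → 8.7 map units.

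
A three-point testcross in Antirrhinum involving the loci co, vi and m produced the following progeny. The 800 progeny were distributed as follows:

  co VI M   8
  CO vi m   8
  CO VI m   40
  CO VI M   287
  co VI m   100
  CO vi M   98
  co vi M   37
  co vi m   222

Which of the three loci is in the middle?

co

The two most frequent reciprocal classes, CO VI M and co vi m, are the parental types, so the F1 was CO VI M / co vi m.
The two rarest classes, co VI M and CO vi m, are the double crossovers. Comparing them with the parentals, only the co allele has switched, so co is the middle locus and the order is vi – co – m.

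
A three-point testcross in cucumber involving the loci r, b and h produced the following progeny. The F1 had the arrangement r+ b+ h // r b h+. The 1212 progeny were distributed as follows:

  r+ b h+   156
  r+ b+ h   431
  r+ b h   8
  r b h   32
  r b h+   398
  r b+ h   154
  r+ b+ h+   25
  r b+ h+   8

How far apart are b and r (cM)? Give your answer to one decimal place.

The two rarest classes, r+ b h and r b+ h+, are the double crossovers. Comparing them with the parentals, only the b allele has switched, so b is the middle locus and the order is h – b – r.
Crossovers in the b–r interval produce the single-crossover classes r b+ h and r+ b h+ (154 + 156 = 310) plus the double crossovers (16).
RF(b–r) = (310 + 16) / 1212 = 326/1212 = 0.2690 → 26.9 cM.

26.9 cM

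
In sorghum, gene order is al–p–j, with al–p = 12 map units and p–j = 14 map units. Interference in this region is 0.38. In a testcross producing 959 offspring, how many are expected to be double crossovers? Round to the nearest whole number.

Map distances give recombination frequencies of 0.120 and 0.140 for the two intervals.
With interference 0.38 (so coincidence = 0.62), expected double-crossover frequency = 0.120 × 0.140 × 0.62 = 0.01042.
Expected number = 0.01042 × 959 = 9.99 ≈ 10.

10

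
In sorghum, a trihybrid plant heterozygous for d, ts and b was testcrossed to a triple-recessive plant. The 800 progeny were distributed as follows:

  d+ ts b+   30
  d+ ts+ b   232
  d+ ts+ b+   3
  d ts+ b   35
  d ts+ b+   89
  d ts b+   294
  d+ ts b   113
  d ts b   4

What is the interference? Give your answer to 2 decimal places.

The two most frequent reciprocal classes, d+ ts+ b and d ts b+, are the parental types, so the F1 was d+ ts+ b / d ts b+.
The two rarest classes, d+ ts+ b+ and d ts b, are the double crossovers. Comparing them with the parentals, only the b allele has switched, so b is the middle locus and the order is ts – b – d.
ts–b: (202 + 7)/800 = 0.2612; b–d: (65 + 7)/800 = 0.0900.
Expected DCO frequency = 0.2612 × 0.0900 ≈ 0.02351; observed = 7/800 ≈ 0.00875.
Coefficient of coincidence = 0.00875/0.02351 ≈ 0.37; interference = 1 − 0.37 = 0.63.

0.63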